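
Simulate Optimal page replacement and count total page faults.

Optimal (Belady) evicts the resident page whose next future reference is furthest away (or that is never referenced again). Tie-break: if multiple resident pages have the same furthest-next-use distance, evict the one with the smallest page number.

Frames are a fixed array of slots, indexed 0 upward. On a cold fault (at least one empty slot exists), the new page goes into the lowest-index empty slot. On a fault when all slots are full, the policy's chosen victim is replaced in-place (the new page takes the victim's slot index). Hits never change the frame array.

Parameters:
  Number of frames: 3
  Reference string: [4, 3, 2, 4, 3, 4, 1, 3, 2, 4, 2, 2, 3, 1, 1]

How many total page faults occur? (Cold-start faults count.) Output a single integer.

Step 0: ref 4 → FAULT, frames=[4,-,-]
Step 1: ref 3 → FAULT, frames=[4,3,-]
Step 2: ref 2 → FAULT, frames=[4,3,2]
Step 3: ref 4 → HIT, frames=[4,3,2]
Step 4: ref 3 → HIT, frames=[4,3,2]
Step 5: ref 4 → HIT, frames=[4,3,2]
Step 6: ref 1 → FAULT (evict 4), frames=[1,3,2]
Step 7: ref 3 → HIT, frames=[1,3,2]
Step 8: ref 2 → HIT, frames=[1,3,2]
Step 9: ref 4 → FAULT (evict 1), frames=[4,3,2]
Step 10: ref 2 → HIT, frames=[4,3,2]
Step 11: ref 2 → HIT, frames=[4,3,2]
Step 12: ref 3 → HIT, frames=[4,3,2]
Step 13: ref 1 → FAULT (evict 2), frames=[4,3,1]
Step 14: ref 1 → HIT, frames=[4,3,1]
Total faults: 6

Answer: 6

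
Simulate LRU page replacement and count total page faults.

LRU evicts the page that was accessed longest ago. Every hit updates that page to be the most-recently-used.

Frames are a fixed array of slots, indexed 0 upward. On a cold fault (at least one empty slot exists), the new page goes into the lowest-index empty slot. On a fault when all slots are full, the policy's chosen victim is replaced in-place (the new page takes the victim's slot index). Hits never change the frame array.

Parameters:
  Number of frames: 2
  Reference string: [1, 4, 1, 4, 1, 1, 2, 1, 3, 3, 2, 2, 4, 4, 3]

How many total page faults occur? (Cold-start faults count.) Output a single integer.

Answer: 7

Derivation:
Step 0: ref 1 → FAULT, frames=[1,-]
Step 1: ref 4 → FAULT, frames=[1,4]
Step 2: ref 1 → HIT, frames=[1,4]
Step 3: ref 4 → HIT, frames=[1,4]
Step 4: ref 1 → HIT, frames=[1,4]
Step 5: ref 1 → HIT, frames=[1,4]
Step 6: ref 2 → FAULT (evict 4), frames=[1,2]
Step 7: ref 1 → HIT, frames=[1,2]
Step 8: ref 3 → FAULT (evict 2), frames=[1,3]
Step 9: ref 3 → HIT, frames=[1,3]
Step 10: ref 2 → FAULT (evict 1), frames=[2,3]
Step 11: ref 2 → HIT, frames=[2,3]
Step 12: ref 4 → FAULT (evict 3), frames=[2,4]
Step 13: ref 4 → HIT, frames=[2,4]
Step 14: ref 3 → FAULT (evict 2), frames=[3,4]
Total faults: 7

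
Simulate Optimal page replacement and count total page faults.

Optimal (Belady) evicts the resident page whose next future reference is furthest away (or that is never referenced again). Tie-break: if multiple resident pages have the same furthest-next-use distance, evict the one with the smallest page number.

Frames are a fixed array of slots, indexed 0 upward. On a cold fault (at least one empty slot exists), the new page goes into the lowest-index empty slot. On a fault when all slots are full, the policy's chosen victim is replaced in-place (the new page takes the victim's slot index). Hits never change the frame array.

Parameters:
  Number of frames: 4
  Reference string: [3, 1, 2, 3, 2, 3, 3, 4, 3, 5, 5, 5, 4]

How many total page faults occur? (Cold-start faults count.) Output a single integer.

Step 0: ref 3 → FAULT, frames=[3,-,-,-]
Step 1: ref 1 → FAULT, frames=[3,1,-,-]
Step 2: ref 2 → FAULT, frames=[3,1,2,-]
Step 3: ref 3 → HIT, frames=[3,1,2,-]
Step 4: ref 2 → HIT, frames=[3,1,2,-]
Step 5: ref 3 → HIT, frames=[3,1,2,-]
Step 6: ref 3 → HIT, frames=[3,1,2,-]
Step 7: ref 4 → FAULT, frames=[3,1,2,4]
Step 8: ref 3 → HIT, frames=[3,1,2,4]
Step 9: ref 5 → FAULT (evict 1), frames=[3,5,2,4]
Step 10: ref 5 → HIT, frames=[3,5,2,4]
Step 11: ref 5 → HIT, frames=[3,5,2,4]
Step 12: ref 4 → HIT, frames=[3,5,2,4]
Total faults: 5

Answer: 5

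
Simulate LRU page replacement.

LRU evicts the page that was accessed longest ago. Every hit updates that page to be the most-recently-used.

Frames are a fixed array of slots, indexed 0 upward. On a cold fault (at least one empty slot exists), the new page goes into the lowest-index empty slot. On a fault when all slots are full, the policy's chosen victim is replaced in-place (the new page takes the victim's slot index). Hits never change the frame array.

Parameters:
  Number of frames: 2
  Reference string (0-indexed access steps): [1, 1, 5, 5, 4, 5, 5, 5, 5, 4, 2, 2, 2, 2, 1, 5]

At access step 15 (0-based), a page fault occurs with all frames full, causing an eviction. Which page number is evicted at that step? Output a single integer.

Step 0: ref 1 -> FAULT, frames=[1,-]
Step 1: ref 1 -> HIT, frames=[1,-]
Step 2: ref 5 -> FAULT, frames=[1,5]
Step 3: ref 5 -> HIT, frames=[1,5]
Step 4: ref 4 -> FAULT, evict 1, frames=[4,5]
Step 5: ref 5 -> HIT, frames=[4,5]
Step 6: ref 5 -> HIT, frames=[4,5]
Step 7: ref 5 -> HIT, frames=[4,5]
Step 8: ref 5 -> HIT, frames=[4,5]
Step 9: ref 4 -> HIT, frames=[4,5]
Step 10: ref 2 -> FAULT, evict 5, frames=[4,2]
Step 11: ref 2 -> HIT, frames=[4,2]
Step 12: ref 2 -> HIT, frames=[4,2]
Step 13: ref 2 -> HIT, frames=[4,2]
Step 14: ref 1 -> FAULT, evict 4, frames=[1,2]
Step 15: ref 5 -> FAULT, evict 2, frames=[1,5]
At step 15: evicted page 2

Answer: 2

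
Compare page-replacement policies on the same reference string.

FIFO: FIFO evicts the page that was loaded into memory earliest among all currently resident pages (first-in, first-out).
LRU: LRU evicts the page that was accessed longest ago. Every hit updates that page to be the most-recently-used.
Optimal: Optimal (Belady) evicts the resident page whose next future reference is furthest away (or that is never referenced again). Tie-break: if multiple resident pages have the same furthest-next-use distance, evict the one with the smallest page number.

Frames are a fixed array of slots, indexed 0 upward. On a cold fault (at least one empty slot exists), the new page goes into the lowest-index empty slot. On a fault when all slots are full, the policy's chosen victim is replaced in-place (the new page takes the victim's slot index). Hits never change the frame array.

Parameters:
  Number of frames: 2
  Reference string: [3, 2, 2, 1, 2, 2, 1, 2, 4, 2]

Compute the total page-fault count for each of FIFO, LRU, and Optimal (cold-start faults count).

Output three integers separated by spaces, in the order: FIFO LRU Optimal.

Answer: 5 4 4

Derivation:
--- FIFO ---
  step 0: ref 3 -> FAULT, frames=[3,-] (faults so far: 1)
  step 1: ref 2 -> FAULT, frames=[3,2] (faults so far: 2)
  step 2: ref 2 -> HIT, frames=[3,2] (faults so far: 2)
  step 3: ref 1 -> FAULT, evict 3, frames=[1,2] (faults so far: 3)
  step 4: ref 2 -> HIT, frames=[1,2] (faults so far: 3)
  step 5: ref 2 -> HIT, frames=[1,2] (faults so far: 3)
  step 6: ref 1 -> HIT, frames=[1,2] (faults so far: 3)
  step 7: ref 2 -> HIT, frames=[1,2] (faults so far: 3)
  step 8: ref 4 -> FAULT, evict 2, frames=[1,4] (faults so far: 4)
  step 9: ref 2 -> FAULT, evict 1, frames=[2,4] (faults so far: 5)
  FIFO total faults: 5
--- LRU ---
  step 0: ref 3 -> FAULT, frames=[3,-] (faults so far: 1)
  step 1: ref 2 -> FAULT, frames=[3,2] (faults so far: 2)
  step 2: ref 2 -> HIT, frames=[3,2] (faults so far: 2)
  step 3: ref 1 -> FAULT, evict 3, frames=[1,2] (faults so far: 3)
  step 4: ref 2 -> HIT, frames=[1,2] (faults so far: 3)
  step 5: ref 2 -> HIT, frames=[1,2] (faults so far: 3)
  step 6: ref 1 -> HIT, frames=[1,2] (faults so far: 3)
  step 7: ref 2 -> HIT, frames=[1,2] (faults so far: 3)
  step 8: ref 4 -> FAULT, evict 1, frames=[4,2] (faults so far: 4)
  step 9: ref 2 -> HIT, frames=[4,2] (faults so far: 4)
  LRU total faults: 4
--- Optimal ---
  step 0: ref 3 -> FAULT, frames=[3,-] (faults so far: 1)
  step 1: ref 2 -> FAULT, frames=[3,2] (faults so far: 2)
  step 2: ref 2 -> HIT, frames=[3,2] (faults so far: 2)
  step 3: ref 1 -> FAULT, evict 3, frames=[1,2] (faults so far: 3)
  step 4: ref 2 -> HIT, frames=[1,2] (faults so far: 3)
  step 5: ref 2 -> HIT, frames=[1,2] (faults so far: 3)
  step 6: ref 1 -> HIT, frames=[1,2] (faults so far: 3)
  step 7: ref 2 -> HIT, frames=[1,2] (faults so far: 3)
  step 8: ref 4 -> FAULT, evict 1, frames=[4,2] (faults so far: 4)
  step 9: ref 2 -> HIT, frames=[4,2] (faults so far: 4)
  Optimal total faults: 4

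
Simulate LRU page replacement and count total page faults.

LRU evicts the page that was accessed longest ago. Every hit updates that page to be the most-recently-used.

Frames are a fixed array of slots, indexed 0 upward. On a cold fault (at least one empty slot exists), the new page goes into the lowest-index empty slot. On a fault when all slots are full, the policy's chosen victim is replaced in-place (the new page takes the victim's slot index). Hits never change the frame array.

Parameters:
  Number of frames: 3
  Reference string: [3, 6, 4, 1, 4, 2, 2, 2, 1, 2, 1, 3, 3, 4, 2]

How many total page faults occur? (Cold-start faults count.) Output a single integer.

Step 0: ref 3 → FAULT, frames=[3,-,-]
Step 1: ref 6 → FAULT, frames=[3,6,-]
Step 2: ref 4 → FAULT, frames=[3,6,4]
Step 3: ref 1 → FAULT (evict 3), frames=[1,6,4]
Step 4: ref 4 → HIT, frames=[1,6,4]
Step 5: ref 2 → FAULT (evict 6), frames=[1,2,4]
Step 6: ref 2 → HIT, frames=[1,2,4]
Step 7: ref 2 → HIT, frames=[1,2,4]
Step 8: ref 1 → HIT, frames=[1,2,4]
Step 9: ref 2 → HIT, frames=[1,2,4]
Step 10: ref 1 → HIT, frames=[1,2,4]
Step 11: ref 3 → FAULT (evict 4), frames=[1,2,3]
Step 12: ref 3 → HIT, frames=[1,2,3]
Step 13: ref 4 → FAULT (evict 2), frames=[1,4,3]
Step 14: ref 2 → FAULT (evict 1), frames=[2,4,3]
Total faults: 8

Answer: 8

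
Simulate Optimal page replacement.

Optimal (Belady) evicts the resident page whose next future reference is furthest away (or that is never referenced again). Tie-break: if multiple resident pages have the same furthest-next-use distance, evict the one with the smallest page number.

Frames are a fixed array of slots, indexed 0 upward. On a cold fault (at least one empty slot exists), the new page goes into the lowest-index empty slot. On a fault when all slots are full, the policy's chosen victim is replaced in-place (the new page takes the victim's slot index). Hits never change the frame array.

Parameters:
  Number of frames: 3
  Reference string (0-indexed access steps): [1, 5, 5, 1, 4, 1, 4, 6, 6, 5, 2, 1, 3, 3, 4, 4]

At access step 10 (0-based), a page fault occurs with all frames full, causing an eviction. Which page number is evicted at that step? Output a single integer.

Step 0: ref 1 -> FAULT, frames=[1,-,-]
Step 1: ref 5 -> FAULT, frames=[1,5,-]
Step 2: ref 5 -> HIT, frames=[1,5,-]
Step 3: ref 1 -> HIT, frames=[1,5,-]
Step 4: ref 4 -> FAULT, frames=[1,5,4]
Step 5: ref 1 -> HIT, frames=[1,5,4]
Step 6: ref 4 -> HIT, frames=[1,5,4]
Step 7: ref 6 -> FAULT, evict 4, frames=[1,5,6]
Step 8: ref 6 -> HIT, frames=[1,5,6]
Step 9: ref 5 -> HIT, frames=[1,5,6]
Step 10: ref 2 -> FAULT, evict 5, frames=[1,2,6]
At step 10: evicted page 5

Answer: 5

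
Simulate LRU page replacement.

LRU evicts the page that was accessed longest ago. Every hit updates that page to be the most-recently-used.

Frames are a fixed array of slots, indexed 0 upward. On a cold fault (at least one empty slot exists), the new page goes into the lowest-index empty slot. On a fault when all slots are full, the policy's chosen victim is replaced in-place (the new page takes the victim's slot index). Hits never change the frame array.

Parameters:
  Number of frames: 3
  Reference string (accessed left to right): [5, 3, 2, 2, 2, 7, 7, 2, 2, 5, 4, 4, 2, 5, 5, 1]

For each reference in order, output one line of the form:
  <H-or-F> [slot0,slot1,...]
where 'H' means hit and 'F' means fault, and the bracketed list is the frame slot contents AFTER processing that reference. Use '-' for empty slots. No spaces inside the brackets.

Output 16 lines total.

F [5,-,-]
F [5,3,-]
F [5,3,2]
H [5,3,2]
H [5,3,2]
F [7,3,2]
H [7,3,2]
H [7,3,2]
H [7,3,2]
F [7,5,2]
F [4,5,2]
H [4,5,2]
H [4,5,2]
H [4,5,2]
H [4,5,2]
F [1,5,2]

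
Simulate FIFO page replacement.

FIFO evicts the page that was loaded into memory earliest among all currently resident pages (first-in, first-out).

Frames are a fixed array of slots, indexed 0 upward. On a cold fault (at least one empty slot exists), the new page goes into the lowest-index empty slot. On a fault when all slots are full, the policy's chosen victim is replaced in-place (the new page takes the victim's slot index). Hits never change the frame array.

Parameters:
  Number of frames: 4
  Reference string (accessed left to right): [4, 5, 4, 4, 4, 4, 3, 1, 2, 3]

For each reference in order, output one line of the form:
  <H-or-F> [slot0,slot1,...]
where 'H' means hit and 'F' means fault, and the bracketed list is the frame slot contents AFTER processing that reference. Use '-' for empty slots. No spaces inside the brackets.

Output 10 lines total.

F [4,-,-,-]
F [4,5,-,-]
H [4,5,-,-]
H [4,5,-,-]
H [4,5,-,-]
H [4,5,-,-]
F [4,5,3,-]
F [4,5,3,1]
F [2,5,3,1]
H [2,5,3,1]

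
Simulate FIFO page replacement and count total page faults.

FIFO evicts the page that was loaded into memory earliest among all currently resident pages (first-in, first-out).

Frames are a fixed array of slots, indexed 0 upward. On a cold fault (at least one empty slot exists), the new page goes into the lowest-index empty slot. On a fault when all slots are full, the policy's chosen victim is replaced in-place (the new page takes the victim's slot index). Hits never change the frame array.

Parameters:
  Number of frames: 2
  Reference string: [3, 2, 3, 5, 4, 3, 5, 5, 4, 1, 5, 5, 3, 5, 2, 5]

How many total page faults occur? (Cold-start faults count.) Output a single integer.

Answer: 12

Derivation:
Step 0: ref 3 → FAULT, frames=[3,-]
Step 1: ref 2 → FAULT, frames=[3,2]
Step 2: ref 3 → HIT, frames=[3,2]
Step 3: ref 5 → FAULT (evict 3), frames=[5,2]
Step 4: ref 4 → FAULT (evict 2), frames=[5,4]
Step 5: ref 3 → FAULT (evict 5), frames=[3,4]
Step 6: ref 5 → FAULT (evict 4), frames=[3,5]
Step 7: ref 5 → HIT, frames=[3,5]
Step 8: ref 4 → FAULT (evict 3), frames=[4,5]
Step 9: ref 1 → FAULT (evict 5), frames=[4,1]
Step 10: ref 5 → FAULT (evict 4), frames=[5,1]
Step 11: ref 5 → HIT, frames=[5,1]
Step 12: ref 3 → FAULT (evict 1), frames=[5,3]
Step 13: ref 5 → HIT, frames=[5,3]
Step 14: ref 2 → FAULT (evict 5), frames=[2,3]
Step 15: ref 5 → FAULT (evict 3), frames=[2,5]
Total faults: 12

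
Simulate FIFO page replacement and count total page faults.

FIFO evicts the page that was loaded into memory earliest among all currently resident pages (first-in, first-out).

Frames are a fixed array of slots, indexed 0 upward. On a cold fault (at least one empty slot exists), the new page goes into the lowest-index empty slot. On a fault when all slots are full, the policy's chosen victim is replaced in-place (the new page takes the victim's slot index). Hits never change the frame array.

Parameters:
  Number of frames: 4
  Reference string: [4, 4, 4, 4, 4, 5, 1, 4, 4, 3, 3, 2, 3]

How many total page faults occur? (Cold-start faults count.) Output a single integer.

Answer: 5

Derivation:
Step 0: ref 4 → FAULT, frames=[4,-,-,-]
Step 1: ref 4 → HIT, frames=[4,-,-,-]
Step 2: ref 4 → HIT, frames=[4,-,-,-]
Step 3: ref 4 → HIT, frames=[4,-,-,-]
Step 4: ref 4 → HIT, frames=[4,-,-,-]
Step 5: ref 5 → FAULT, frames=[4,5,-,-]
Step 6: ref 1 → FAULT, frames=[4,5,1,-]
Step 7: ref 4 → HIT, frames=[4,5,1,-]
Step 8: ref 4 → HIT, frames=[4,5,1,-]
Step 9: ref 3 → FAULT, frames=[4,5,1,3]
Step 10: ref 3 → HIT, frames=[4,5,1,3]
Step 11: ref 2 → FAULT (evict 4), frames=[2,5,1,3]
Step 12: ref 3 → HIT, frames=[2,5,1,3]
Total faults: 5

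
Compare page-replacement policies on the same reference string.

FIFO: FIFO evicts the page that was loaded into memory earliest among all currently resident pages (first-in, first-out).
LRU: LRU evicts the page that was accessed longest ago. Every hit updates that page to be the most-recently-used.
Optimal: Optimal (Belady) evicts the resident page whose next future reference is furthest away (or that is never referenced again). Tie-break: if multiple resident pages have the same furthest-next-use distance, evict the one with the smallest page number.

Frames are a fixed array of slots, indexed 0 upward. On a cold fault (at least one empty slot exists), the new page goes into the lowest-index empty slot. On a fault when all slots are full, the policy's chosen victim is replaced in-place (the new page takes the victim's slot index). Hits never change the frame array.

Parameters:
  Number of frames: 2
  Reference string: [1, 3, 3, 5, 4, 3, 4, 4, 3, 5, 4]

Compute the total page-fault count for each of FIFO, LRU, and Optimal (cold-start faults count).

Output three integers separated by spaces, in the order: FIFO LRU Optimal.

Answer: 7 7 5

Derivation:
--- FIFO ---
  step 0: ref 1 -> FAULT, frames=[1,-] (faults so far: 1)
  step 1: ref 3 -> FAULT, frames=[1,3] (faults so far: 2)
  step 2: ref 3 -> HIT, frames=[1,3] (faults so far: 2)
  step 3: ref 5 -> FAULT, evict 1, frames=[5,3] (faults so far: 3)
  step 4: ref 4 -> FAULT, evict 3, frames=[5,4] (faults so far: 4)
  step 5: ref 3 -> FAULT, evict 5, frames=[3,4] (faults so far: 5)
  step 6: ref 4 -> HIT, frames=[3,4] (faults so far: 5)
  step 7: ref 4 -> HIT, frames=[3,4] (faults so far: 5)
  step 8: ref 3 -> HIT, frames=[3,4] (faults so far: 5)
  step 9: ref 5 -> FAULT, evict 4, frames=[3,5] (faults so far: 6)
  step 10: ref 4 -> FAULT, evict 3, frames=[4,5] (faults so far: 7)
  FIFO total faults: 7
--- LRU ---
  step 0: ref 1 -> FAULT, frames=[1,-] (faults so far: 1)
  step 1: ref 3 -> FAULT, frames=[1,3] (faults so far: 2)
  step 2: ref 3 -> HIT, frames=[1,3] (faults so far: 2)
  step 3: ref 5 -> FAULT, evict 1, frames=[5,3] (faults so far: 3)
  step 4: ref 4 -> FAULT, evict 3, frames=[5,4] (faults so far: 4)
  step 5: ref 3 -> FAULT, evict 5, frames=[3,4] (faults so far: 5)
  step 6: ref 4 -> HIT, frames=[3,4] (faults so far: 5)
  step 7: ref 4 -> HIT, frames=[3,4] (faults so far: 5)
  step 8: ref 3 -> HIT, frames=[3,4] (faults so far: 5)
  step 9: ref 5 -> FAULT, evict 4, frames=[3,5] (faults so far: 6)
  step 10: ref 4 -> FAULT, evict 3, frames=[4,5] (faults so far: 7)
  LRU total faults: 7
--- Optimal ---
  step 0: ref 1 -> FAULT, frames=[1,-] (faults so far: 1)
  step 1: ref 3 -> FAULT, frames=[1,3] (faults so far: 2)
  step 2: ref 3 -> HIT, frames=[1,3] (faults so far: 2)
  step 3: ref 5 -> FAULT, evict 1, frames=[5,3] (faults so far: 3)
  step 4: ref 4 -> FAULT, evict 5, frames=[4,3] (faults so far: 4)
  step 5: ref 3 -> HIT, frames=[4,3] (faults so far: 4)
  step 6: ref 4 -> HIT, frames=[4,3] (faults so far: 4)
  step 7: ref 4 -> HIT, frames=[4,3] (faults so far: 4)
  step 8: ref 3 -> HIT, frames=[4,3] (faults so far: 4)
  step 9: ref 5 -> FAULT, evict 3, frames=[4,5] (faults so far: 5)
  step 10: ref 4 -> HIT, frames=[4,5] (faults so far: 5)
  Optimal total faults: 5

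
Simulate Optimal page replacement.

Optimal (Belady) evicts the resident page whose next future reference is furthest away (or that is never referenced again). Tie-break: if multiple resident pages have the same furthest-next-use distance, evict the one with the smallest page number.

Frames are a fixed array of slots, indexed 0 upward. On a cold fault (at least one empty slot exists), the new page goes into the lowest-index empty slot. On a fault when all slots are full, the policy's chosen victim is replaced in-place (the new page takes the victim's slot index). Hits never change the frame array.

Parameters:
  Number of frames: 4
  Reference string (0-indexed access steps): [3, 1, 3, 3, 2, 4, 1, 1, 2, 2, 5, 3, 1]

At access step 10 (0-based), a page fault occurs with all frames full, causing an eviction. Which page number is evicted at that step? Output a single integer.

Step 0: ref 3 -> FAULT, frames=[3,-,-,-]
Step 1: ref 1 -> FAULT, frames=[3,1,-,-]
Step 2: ref 3 -> HIT, frames=[3,1,-,-]
Step 3: ref 3 -> HIT, frames=[3,1,-,-]
Step 4: ref 2 -> FAULT, frames=[3,1,2,-]
Step 5: ref 4 -> FAULT, frames=[3,1,2,4]
Step 6: ref 1 -> HIT, frames=[3,1,2,4]
Step 7: ref 1 -> HIT, frames=[3,1,2,4]
Step 8: ref 2 -> HIT, frames=[3,1,2,4]
Step 9: ref 2 -> HIT, frames=[3,1,2,4]
Step 10: ref 5 -> FAULT, evict 2, frames=[3,1,5,4]
At step 10: evicted page 2

Answer: 2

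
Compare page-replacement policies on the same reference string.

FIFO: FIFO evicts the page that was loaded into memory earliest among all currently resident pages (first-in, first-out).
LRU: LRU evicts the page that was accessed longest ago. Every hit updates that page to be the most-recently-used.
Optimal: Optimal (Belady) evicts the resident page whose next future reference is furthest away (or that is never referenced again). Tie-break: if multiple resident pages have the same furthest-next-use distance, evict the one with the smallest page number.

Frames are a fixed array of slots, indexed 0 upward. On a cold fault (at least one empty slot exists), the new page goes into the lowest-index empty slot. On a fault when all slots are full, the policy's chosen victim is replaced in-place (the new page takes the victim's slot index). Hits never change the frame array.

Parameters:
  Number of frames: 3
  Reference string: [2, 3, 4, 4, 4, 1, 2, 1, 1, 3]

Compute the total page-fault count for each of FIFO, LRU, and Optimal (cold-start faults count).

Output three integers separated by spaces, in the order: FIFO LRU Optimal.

--- FIFO ---
  step 0: ref 2 -> FAULT, frames=[2,-,-] (faults so far: 1)
  step 1: ref 3 -> FAULT, frames=[2,3,-] (faults so far: 2)
  step 2: ref 4 -> FAULT, frames=[2,3,4] (faults so far: 3)
  step 3: ref 4 -> HIT, frames=[2,3,4] (faults so far: 3)
  step 4: ref 4 -> HIT, frames=[2,3,4] (faults so far: 3)
  step 5: ref 1 -> FAULT, evict 2, frames=[1,3,4] (faults so far: 4)
  step 6: ref 2 -> FAULT, evict 3, frames=[1,2,4] (faults so far: 5)
  step 7: ref 1 -> HIT, frames=[1,2,4] (faults so far: 5)
  step 8: ref 1 -> HIT, frames=[1,2,4] (faults so far: 5)
  step 9: ref 3 -> FAULT, evict 4, frames=[1,2,3] (faults so far: 6)
  FIFO total faults: 6
--- LRU ---
  step 0: ref 2 -> FAULT, frames=[2,-,-] (faults so far: 1)
  step 1: ref 3 -> FAULT, frames=[2,3,-] (faults so far: 2)
  step 2: ref 4 -> FAULT, frames=[2,3,4] (faults so far: 3)
  step 3: ref 4 -> HIT, frames=[2,3,4] (faults so far: 3)
  step 4: ref 4 -> HIT, frames=[2,3,4] (faults so far: 3)
  step 5: ref 1 -> FAULT, evict 2, frames=[1,3,4] (faults so far: 4)
  step 6: ref 2 -> FAULT, evict 3, frames=[1,2,4] (faults so far: 5)
  step 7: ref 1 -> HIT, frames=[1,2,4] (faults so far: 5)
  step 8: ref 1 -> HIT, frames=[1,2,4] (faults so far: 5)
  step 9: ref 3 -> FAULT, evict 4, frames=[1,2,3] (faults so far: 6)
  LRU total faults: 6
--- Optimal ---
  step 0: ref 2 -> FAULT, frames=[2,-,-] (faults so far: 1)
  step 1: ref 3 -> FAULT, frames=[2,3,-] (faults so far: 2)
  step 2: ref 4 -> FAULT, frames=[2,3,4] (faults so far: 3)
  step 3: ref 4 -> HIT, frames=[2,3,4] (faults so far: 3)
  step 4: ref 4 -> HIT, frames=[2,3,4] (faults so far: 3)
  step 5: ref 1 -> FAULT, evict 4, frames=[2,3,1] (faults so far: 4)
  step 6: ref 2 -> HIT, frames=[2,3,1] (faults so far: 4)
  step 7: ref 1 -> HIT, frames=[2,3,1] (faults so far: 4)
  step 8: ref 1 -> HIT, frames=[2,3,1] (faults so far: 4)
  step 9: ref 3 -> HIT, frames=[2,3,1] (faults so far: 4)
  Optimal total faults: 4

Answer: 6 6 4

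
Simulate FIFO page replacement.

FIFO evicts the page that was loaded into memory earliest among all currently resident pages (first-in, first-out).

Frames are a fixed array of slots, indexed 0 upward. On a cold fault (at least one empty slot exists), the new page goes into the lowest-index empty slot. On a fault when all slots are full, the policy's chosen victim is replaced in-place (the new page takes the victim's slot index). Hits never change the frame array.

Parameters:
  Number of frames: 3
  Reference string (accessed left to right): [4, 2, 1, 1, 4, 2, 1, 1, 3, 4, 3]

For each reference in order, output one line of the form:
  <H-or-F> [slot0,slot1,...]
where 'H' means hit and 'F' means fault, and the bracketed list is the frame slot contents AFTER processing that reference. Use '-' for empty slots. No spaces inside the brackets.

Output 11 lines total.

F [4,-,-]
F [4,2,-]
F [4,2,1]
H [4,2,1]
H [4,2,1]
H [4,2,1]
H [4,2,1]
H [4,2,1]
F [3,2,1]
F [3,4,1]
H [3,4,1]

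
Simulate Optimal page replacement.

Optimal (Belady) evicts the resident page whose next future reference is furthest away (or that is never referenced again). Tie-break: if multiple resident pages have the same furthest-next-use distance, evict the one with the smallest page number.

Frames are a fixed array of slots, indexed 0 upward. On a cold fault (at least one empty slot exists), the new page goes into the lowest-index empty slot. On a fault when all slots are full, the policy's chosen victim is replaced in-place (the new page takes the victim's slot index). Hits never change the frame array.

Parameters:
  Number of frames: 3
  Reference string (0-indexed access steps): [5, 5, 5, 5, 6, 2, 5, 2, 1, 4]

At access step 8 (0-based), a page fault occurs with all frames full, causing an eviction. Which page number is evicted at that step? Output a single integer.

Answer: 2

Derivation:
Step 0: ref 5 -> FAULT, frames=[5,-,-]
Step 1: ref 5 -> HIT, frames=[5,-,-]
Step 2: ref 5 -> HIT, frames=[5,-,-]
Step 3: ref 5 -> HIT, frames=[5,-,-]
Step 4: ref 6 -> FAULT, frames=[5,6,-]
Step 5: ref 2 -> FAULT, frames=[5,6,2]
Step 6: ref 5 -> HIT, frames=[5,6,2]
Step 7: ref 2 -> HIT, frames=[5,6,2]
Step 8: ref 1 -> FAULT, evict 2, frames=[5,6,1]
At step 8: evicted page 2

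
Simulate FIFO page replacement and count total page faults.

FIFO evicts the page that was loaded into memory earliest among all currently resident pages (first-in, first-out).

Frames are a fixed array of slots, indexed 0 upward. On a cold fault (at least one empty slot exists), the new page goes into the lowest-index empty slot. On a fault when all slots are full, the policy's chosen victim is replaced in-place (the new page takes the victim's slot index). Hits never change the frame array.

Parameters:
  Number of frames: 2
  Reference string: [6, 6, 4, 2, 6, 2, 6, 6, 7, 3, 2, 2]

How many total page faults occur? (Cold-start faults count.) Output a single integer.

Step 0: ref 6 → FAULT, frames=[6,-]
Step 1: ref 6 → HIT, frames=[6,-]
Step 2: ref 4 → FAULT, frames=[6,4]
Step 3: ref 2 → FAULT (evict 6), frames=[2,4]
Step 4: ref 6 → FAULT (evict 4), frames=[2,6]
Step 5: ref 2 → HIT, frames=[2,6]
Step 6: ref 6 → HIT, frames=[2,6]
Step 7: ref 6 → HIT, frames=[2,6]
Step 8: ref 7 → FAULT (evict 2), frames=[7,6]
Step 9: ref 3 → FAULT (evict 6), frames=[7,3]
Step 10: ref 2 → FAULT (evict 7), frames=[2,3]
Step 11: ref 2 → HIT, frames=[2,3]
Total faults: 7

Answer: 7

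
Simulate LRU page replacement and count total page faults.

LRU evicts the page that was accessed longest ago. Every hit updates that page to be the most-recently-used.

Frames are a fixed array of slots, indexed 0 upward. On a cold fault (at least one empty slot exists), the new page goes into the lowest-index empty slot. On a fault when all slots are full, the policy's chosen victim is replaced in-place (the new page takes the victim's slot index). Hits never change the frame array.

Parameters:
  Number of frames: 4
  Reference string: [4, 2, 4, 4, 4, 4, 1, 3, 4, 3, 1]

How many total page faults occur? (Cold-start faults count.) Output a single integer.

Step 0: ref 4 → FAULT, frames=[4,-,-,-]
Step 1: ref 2 → FAULT, frames=[4,2,-,-]
Step 2: ref 4 → HIT, frames=[4,2,-,-]
Step 3: ref 4 → HIT, frames=[4,2,-,-]
Step 4: ref 4 → HIT, frames=[4,2,-,-]
Step 5: ref 4 → HIT, frames=[4,2,-,-]
Step 6: ref 1 → FAULT, frames=[4,2,1,-]
Step 7: ref 3 → FAULT, frames=[4,2,1,3]
Step 8: ref 4 → HIT, frames=[4,2,1,3]
Step 9: ref 3 → HIT, frames=[4,2,1,3]
Step 10: ref 1 → HIT, frames=[4,2,1,3]
Total faults: 4

Answer: 4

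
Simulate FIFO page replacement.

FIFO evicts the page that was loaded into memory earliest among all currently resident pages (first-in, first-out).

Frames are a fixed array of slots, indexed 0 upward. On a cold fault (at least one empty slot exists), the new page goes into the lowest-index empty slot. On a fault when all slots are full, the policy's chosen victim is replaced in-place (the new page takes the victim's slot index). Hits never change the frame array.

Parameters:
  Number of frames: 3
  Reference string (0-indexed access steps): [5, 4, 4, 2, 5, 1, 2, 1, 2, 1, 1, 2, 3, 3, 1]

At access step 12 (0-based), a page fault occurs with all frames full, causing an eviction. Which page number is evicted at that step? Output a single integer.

Step 0: ref 5 -> FAULT, frames=[5,-,-]
Step 1: ref 4 -> FAULT, frames=[5,4,-]
Step 2: ref 4 -> HIT, frames=[5,4,-]
Step 3: ref 2 -> FAULT, frames=[5,4,2]
Step 4: ref 5 -> HIT, frames=[5,4,2]
Step 5: ref 1 -> FAULT, evict 5, frames=[1,4,2]
Step 6: ref 2 -> HIT, frames=[1,4,2]
Step 7: ref 1 -> HIT, frames=[1,4,2]
Step 8: ref 2 -> HIT, frames=[1,4,2]
Step 9: ref 1 -> HIT, frames=[1,4,2]
Step 10: ref 1 -> HIT, frames=[1,4,2]
Step 11: ref 2 -> HIT, frames=[1,4,2]
Step 12: ref 3 -> FAULT, evict 4, frames=[1,3,2]
At step 12: evicted page 4

Answer: 4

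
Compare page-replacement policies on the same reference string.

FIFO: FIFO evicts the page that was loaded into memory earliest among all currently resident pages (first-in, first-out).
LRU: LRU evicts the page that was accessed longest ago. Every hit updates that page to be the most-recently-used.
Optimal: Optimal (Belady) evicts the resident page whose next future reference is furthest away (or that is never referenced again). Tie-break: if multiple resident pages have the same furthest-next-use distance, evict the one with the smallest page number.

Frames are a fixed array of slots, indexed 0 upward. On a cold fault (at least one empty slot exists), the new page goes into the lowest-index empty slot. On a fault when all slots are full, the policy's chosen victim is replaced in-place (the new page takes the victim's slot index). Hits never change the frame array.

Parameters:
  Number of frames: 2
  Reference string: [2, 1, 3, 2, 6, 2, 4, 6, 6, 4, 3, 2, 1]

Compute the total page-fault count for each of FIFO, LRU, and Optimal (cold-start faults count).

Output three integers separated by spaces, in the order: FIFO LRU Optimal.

Answer: 9 10 8

Derivation:
--- FIFO ---
  step 0: ref 2 -> FAULT, frames=[2,-] (faults so far: 1)
  step 1: ref 1 -> FAULT, frames=[2,1] (faults so far: 2)
  step 2: ref 3 -> FAULT, evict 2, frames=[3,1] (faults so far: 3)
  step 3: ref 2 -> FAULT, evict 1, frames=[3,2] (faults so far: 4)
  step 4: ref 6 -> FAULT, evict 3, frames=[6,2] (faults so far: 5)
  step 5: ref 2 -> HIT, frames=[6,2] (faults so far: 5)
  step 6: ref 4 -> FAULT, evict 2, frames=[6,4] (faults so far: 6)
  step 7: ref 6 -> HIT, frames=[6,4] (faults so far: 6)
  step 8: ref 6 -> HIT, frames=[6,4] (faults so far: 6)
  step 9: ref 4 -> HIT, frames=[6,4] (faults so far: 6)
  step 10: ref 3 -> FAULT, evict 6, frames=[3,4] (faults so far: 7)
  step 11: ref 2 -> FAULT, evict 4, frames=[3,2] (faults so far: 8)
  step 12: ref 1 -> FAULT, evict 3, frames=[1,2] (faults so far: 9)
  FIFO total faults: 9
--- LRU ---
  step 0: ref 2 -> FAULT, frames=[2,-] (faults so far: 1)
  step 1: ref 1 -> FAULT, frames=[2,1] (faults so far: 2)
  step 2: ref 3 -> FAULT, evict 2, frames=[3,1] (faults so far: 3)
  step 3: ref 2 -> FAULT, evict 1, frames=[3,2] (faults so far: 4)
  step 4: ref 6 -> FAULT, evict 3, frames=[6,2] (faults so far: 5)
  step 5: ref 2 -> HIT, frames=[6,2] (faults so far: 5)
  step 6: ref 4 -> FAULT, evict 6, frames=[4,2] (faults so far: 6)
  step 7: ref 6 -> FAULT, evict 2, frames=[4,6] (faults so far: 7)
  step 8: ref 6 -> HIT, frames=[4,6] (faults so far: 7)
  step 9: ref 4 -> HIT, frames=[4,6] (faults so far: 7)
  step 10: ref 3 -> FAULT, evict 6, frames=[4,3] (faults so far: 8)
  step 11: ref 2 -> FAULT, evict 4, frames=[2,3] (faults so far: 9)
  step 12: ref 1 -> FAULT, evict 3, frames=[2,1] (faults so far: 10)
  LRU total faults: 10
--- Optimal ---
  step 0: ref 2 -> FAULT, frames=[2,-] (faults so far: 1)
  step 1: ref 1 -> FAULT, frames=[2,1] (faults so far: 2)
  step 2: ref 3 -> FAULT, evict 1, frames=[2,3] (faults so far: 3)
  step 3: ref 2 -> HIT, frames=[2,3] (faults so far: 3)
  step 4: ref 6 -> FAULT, evict 3, frames=[2,6] (faults so far: 4)
  step 5: ref 2 -> HIT, frames=[2,6] (faults so far: 4)
  step 6: ref 4 -> FAULT, evict 2, frames=[4,6] (faults so far: 5)
  step 7: ref 6 -> HIT, frames=[4,6] (faults so far: 5)
  step 8: ref 6 -> HIT, frames=[4,6] (faults so far: 5)
  step 9: ref 4 -> HIT, frames=[4,6] (faults so far: 5)
  step 10: ref 3 -> FAULT, evict 4, frames=[3,6] (faults so far: 6)
  step 11: ref 2 -> FAULT, evict 3, frames=[2,6] (faults so far: 7)
  step 12: ref 1 -> FAULT, evict 2, frames=[1,6] (faults so far: 8)
  Optimal total faults: 8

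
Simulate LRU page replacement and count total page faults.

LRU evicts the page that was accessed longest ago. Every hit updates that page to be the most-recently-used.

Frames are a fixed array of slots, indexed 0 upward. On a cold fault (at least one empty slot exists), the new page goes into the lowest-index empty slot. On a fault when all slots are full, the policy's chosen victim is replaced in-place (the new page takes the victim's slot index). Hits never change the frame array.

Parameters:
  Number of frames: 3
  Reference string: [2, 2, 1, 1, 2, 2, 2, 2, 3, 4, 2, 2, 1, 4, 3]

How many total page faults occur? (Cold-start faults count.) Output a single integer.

Step 0: ref 2 → FAULT, frames=[2,-,-]
Step 1: ref 2 → HIT, frames=[2,-,-]
Step 2: ref 1 → FAULT, frames=[2,1,-]
Step 3: ref 1 → HIT, frames=[2,1,-]
Step 4: ref 2 → HIT, frames=[2,1,-]
Step 5: ref 2 → HIT, frames=[2,1,-]
Step 6: ref 2 → HIT, frames=[2,1,-]
Step 7: ref 2 → HIT, frames=[2,1,-]
Step 8: ref 3 → FAULT, frames=[2,1,3]
Step 9: ref 4 → FAULT (evict 1), frames=[2,4,3]
Step 10: ref 2 → HIT, frames=[2,4,3]
Step 11: ref 2 → HIT, frames=[2,4,3]
Step 12: ref 1 → FAULT (evict 3), frames=[2,4,1]
Step 13: ref 4 → HIT, frames=[2,4,1]
Step 14: ref 3 → FAULT (evict 2), frames=[3,4,1]
Total faults: 6

Answer: 6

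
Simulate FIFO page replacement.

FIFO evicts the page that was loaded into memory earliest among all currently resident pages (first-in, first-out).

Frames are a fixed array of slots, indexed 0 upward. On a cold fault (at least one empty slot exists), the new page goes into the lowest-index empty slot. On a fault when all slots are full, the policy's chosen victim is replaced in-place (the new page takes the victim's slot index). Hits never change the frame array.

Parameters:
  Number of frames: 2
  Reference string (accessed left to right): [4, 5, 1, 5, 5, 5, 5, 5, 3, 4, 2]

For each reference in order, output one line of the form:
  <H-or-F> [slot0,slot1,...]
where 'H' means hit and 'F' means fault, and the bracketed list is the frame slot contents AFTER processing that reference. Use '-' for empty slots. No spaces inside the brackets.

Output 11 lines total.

F [4,-]
F [4,5]
F [1,5]
H [1,5]
H [1,5]
H [1,5]
H [1,5]
H [1,5]
F [1,3]
F [4,3]
F [4,2]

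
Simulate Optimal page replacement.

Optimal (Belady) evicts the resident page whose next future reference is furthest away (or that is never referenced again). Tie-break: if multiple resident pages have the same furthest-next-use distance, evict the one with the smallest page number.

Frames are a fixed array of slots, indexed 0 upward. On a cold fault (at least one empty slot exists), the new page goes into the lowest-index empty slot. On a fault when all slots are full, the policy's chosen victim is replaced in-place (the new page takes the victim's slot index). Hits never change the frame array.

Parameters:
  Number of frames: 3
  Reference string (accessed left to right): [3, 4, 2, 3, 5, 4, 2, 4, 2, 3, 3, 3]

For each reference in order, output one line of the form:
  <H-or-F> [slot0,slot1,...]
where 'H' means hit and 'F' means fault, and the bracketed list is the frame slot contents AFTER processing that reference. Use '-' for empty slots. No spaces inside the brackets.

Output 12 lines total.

F [3,-,-]
F [3,4,-]
F [3,4,2]
H [3,4,2]
F [5,4,2]
H [5,4,2]
H [5,4,2]
H [5,4,2]
H [5,4,2]
F [5,4,3]
H [5,4,3]
H [5,4,3]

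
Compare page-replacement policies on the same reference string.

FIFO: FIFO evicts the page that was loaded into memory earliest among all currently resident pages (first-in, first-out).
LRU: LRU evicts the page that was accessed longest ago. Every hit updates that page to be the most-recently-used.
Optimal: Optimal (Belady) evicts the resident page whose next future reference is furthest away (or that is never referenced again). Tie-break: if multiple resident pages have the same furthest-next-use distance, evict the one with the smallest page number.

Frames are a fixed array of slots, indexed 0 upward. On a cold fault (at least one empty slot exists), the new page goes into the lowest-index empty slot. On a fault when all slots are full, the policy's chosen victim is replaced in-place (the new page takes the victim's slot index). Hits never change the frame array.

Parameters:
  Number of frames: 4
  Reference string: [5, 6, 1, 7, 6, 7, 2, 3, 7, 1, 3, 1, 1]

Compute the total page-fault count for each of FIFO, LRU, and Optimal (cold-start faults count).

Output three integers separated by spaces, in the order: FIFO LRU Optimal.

--- FIFO ---
  step 0: ref 5 -> FAULT, frames=[5,-,-,-] (faults so far: 1)
  step 1: ref 6 -> FAULT, frames=[5,6,-,-] (faults so far: 2)
  step 2: ref 1 -> FAULT, frames=[5,6,1,-] (faults so far: 3)
  step 3: ref 7 -> FAULT, frames=[5,6,1,7] (faults so far: 4)
  step 4: ref 6 -> HIT, frames=[5,6,1,7] (faults so far: 4)
  step 5: ref 7 -> HIT, frames=[5,6,1,7] (faults so far: 4)
  step 6: ref 2 -> FAULT, evict 5, frames=[2,6,1,7] (faults so far: 5)
  step 7: ref 3 -> FAULT, evict 6, frames=[2,3,1,7] (faults so far: 6)
  step 8: ref 7 -> HIT, frames=[2,3,1,7] (faults so far: 6)
  step 9: ref 1 -> HIT, frames=[2,3,1,7] (faults so far: 6)
  step 10: ref 3 -> HIT, frames=[2,3,1,7] (faults so far: 6)
  step 11: ref 1 -> HIT, frames=[2,3,1,7] (faults so far: 6)
  step 12: ref 1 -> HIT, frames=[2,3,1,7] (faults so far: 6)
  FIFO total faults: 6
--- LRU ---
  step 0: ref 5 -> FAULT, frames=[5,-,-,-] (faults so far: 1)
  step 1: ref 6 -> FAULT, frames=[5,6,-,-] (faults so far: 2)
  step 2: ref 1 -> FAULT, frames=[5,6,1,-] (faults so far: 3)
  step 3: ref 7 -> FAULT, frames=[5,6,1,7] (faults so far: 4)
  step 4: ref 6 -> HIT, frames=[5,6,1,7] (faults so far: 4)
  step 5: ref 7 -> HIT, frames=[5,6,1,7] (faults so far: 4)
  step 6: ref 2 -> FAULT, evict 5, frames=[2,6,1,7] (faults so far: 5)
  step 7: ref 3 -> FAULT, evict 1, frames=[2,6,3,7] (faults so far: 6)
  step 8: ref 7 -> HIT, frames=[2,6,3,7] (faults so far: 6)
  step 9: ref 1 -> FAULT, evict 6, frames=[2,1,3,7] (faults so far: 7)
  step 10: ref 3 -> HIT, frames=[2,1,3,7] (faults so far: 7)
  step 11: ref 1 -> HIT, frames=[2,1,3,7] (faults so far: 7)
  step 12: ref 1 -> HIT, frames=[2,1,3,7] (faults so far: 7)
  LRU total faults: 7
--- Optimal ---
  step 0: ref 5 -> FAULT, frames=[5,-,-,-] (faults so far: 1)
  step 1: ref 6 -> FAULT, frames=[5,6,-,-] (faults so far: 2)
  step 2: ref 1 -> FAULT, frames=[5,6,1,-] (faults so far: 3)
  step 3: ref 7 -> FAULT, frames=[5,6,1,7] (faults so far: 4)
  step 4: ref 6 -> HIT, frames=[5,6,1,7] (faults so far: 4)
  step 5: ref 7 -> HIT, frames=[5,6,1,7] (faults so far: 4)
  step 6: ref 2 -> FAULT, evict 5, frames=[2,6,1,7] (faults so far: 5)
  step 7: ref 3 -> FAULT, evict 2, frames=[3,6,1,7] (faults so far: 6)
  step 8: ref 7 -> HIT, frames=[3,6,1,7] (faults so far: 6)
  step 9: ref 1 -> HIT, frames=[3,6,1,7] (faults so far: 6)
  step 10: ref 3 -> HIT, frames=[3,6,1,7] (faults so far: 6)
  step 11: ref 1 -> HIT, frames=[3,6,1,7] (faults so far: 6)
  step 12: ref 1 -> HIT, frames=[3,6,1,7] (faults so far: 6)
  Optimal total faults: 6

Answer: 6 7 6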